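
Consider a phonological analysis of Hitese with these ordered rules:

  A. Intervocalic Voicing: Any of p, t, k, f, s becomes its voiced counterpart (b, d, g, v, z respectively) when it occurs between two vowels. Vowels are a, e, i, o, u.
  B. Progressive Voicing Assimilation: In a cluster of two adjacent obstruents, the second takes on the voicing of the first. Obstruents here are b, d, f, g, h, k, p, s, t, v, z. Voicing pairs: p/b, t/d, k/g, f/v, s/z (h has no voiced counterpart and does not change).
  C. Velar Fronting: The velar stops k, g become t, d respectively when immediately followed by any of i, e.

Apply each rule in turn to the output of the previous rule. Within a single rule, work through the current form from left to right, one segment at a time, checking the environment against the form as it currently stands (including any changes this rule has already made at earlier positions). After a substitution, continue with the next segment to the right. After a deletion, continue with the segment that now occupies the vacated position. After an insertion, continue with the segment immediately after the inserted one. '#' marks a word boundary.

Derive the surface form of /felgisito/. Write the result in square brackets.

A Intervocalic Voicing: [felgisito] → [felgizido]
B Progressive Voicing Assimilation: no change — [felgizido]
C Velar Fronting: [felgizido] → [feldizido]

[feldizido]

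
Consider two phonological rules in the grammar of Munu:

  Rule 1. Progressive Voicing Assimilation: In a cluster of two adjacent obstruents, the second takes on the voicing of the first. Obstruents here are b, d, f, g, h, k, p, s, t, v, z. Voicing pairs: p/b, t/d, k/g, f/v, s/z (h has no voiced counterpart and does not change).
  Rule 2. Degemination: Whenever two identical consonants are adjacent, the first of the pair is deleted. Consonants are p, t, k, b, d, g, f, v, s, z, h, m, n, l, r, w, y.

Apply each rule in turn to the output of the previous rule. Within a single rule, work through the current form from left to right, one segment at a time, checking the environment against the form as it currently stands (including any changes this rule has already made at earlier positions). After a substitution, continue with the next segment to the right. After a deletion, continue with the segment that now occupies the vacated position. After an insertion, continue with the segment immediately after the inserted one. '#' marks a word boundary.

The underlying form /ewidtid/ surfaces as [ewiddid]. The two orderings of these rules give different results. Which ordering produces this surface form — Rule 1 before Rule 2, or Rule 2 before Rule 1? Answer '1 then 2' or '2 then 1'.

2 then 1

Order 1 then 2:
  1 Progressive Voicing Assimilation: [ewidtid] → [ewiddid]
  2 Degemination: [ewiddid] → [ewidid]
  result: [ewidid]
Order 2 then 1:
  2 Degemination: no change — [ewidtid]
  1 Progressive Voicing Assimilation: [ewidtid] → [ewiddid]
  result: [ewiddid]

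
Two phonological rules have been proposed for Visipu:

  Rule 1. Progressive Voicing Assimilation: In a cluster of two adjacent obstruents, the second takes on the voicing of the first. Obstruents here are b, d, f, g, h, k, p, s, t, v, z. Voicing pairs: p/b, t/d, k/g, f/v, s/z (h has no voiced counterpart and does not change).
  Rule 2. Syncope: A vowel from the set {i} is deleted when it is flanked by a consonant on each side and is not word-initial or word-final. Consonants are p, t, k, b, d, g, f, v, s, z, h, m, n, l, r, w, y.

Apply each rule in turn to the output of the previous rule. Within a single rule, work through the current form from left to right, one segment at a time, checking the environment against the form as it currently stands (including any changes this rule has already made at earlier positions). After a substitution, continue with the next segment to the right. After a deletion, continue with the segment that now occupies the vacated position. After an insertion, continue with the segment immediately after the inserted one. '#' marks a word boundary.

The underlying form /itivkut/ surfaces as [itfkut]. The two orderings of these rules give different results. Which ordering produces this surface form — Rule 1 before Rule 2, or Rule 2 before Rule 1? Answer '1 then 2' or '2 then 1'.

Order 1 then 2:
  1 Progressive Voicing Assimilation: [itivkut] → [itivgut]
  2 Syncope: [itivgut] → [itvgut]
  result: [itvgut]
Order 2 then 1:
  2 Syncope: [itivkut] → [itvkut]
  1 Progressive Voicing Assimilation: [itvkut] → [itfkut]
  result: [itfkut]

2 then 1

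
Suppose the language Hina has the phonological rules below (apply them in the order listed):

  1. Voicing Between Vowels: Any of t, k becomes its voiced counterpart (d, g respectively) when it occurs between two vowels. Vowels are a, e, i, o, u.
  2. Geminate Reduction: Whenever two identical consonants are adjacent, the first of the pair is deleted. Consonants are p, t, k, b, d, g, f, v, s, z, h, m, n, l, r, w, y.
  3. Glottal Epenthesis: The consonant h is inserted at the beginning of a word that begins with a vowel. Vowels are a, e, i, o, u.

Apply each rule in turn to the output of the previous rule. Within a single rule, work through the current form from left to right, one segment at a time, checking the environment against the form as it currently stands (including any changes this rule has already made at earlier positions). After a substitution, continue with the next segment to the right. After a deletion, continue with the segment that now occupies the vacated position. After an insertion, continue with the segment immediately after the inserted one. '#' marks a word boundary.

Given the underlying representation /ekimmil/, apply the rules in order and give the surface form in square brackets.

[hegimil]

1 Voicing Between Vowels: [ekimmil] → [egimmil]
2 Geminate Reduction: [egimmil] → [egimil]
3 Glottal Epenthesis: [egimil] → [hegimil]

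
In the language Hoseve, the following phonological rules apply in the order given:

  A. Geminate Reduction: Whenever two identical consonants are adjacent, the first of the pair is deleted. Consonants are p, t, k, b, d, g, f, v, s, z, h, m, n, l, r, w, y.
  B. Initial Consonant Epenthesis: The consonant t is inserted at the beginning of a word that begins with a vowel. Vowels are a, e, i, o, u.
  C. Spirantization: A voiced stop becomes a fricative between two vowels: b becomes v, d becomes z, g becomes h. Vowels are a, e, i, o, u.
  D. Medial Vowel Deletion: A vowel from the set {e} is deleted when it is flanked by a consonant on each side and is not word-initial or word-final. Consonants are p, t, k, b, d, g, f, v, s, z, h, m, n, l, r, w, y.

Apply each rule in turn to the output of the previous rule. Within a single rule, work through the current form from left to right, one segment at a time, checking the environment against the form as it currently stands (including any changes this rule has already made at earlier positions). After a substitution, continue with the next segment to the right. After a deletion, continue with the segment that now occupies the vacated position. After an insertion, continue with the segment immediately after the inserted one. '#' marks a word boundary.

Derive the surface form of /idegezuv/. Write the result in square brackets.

[tizhzuv]

A Geminate Reduction: no change — [idegezuv]
B Initial Consonant Epenthesis: [idegezuv] → [tidegezuv]
C Spirantization: [tidegezuv] → [tizehezuv]
D Medial Vowel Deletion: [tizehezuv] → [tizhzuv]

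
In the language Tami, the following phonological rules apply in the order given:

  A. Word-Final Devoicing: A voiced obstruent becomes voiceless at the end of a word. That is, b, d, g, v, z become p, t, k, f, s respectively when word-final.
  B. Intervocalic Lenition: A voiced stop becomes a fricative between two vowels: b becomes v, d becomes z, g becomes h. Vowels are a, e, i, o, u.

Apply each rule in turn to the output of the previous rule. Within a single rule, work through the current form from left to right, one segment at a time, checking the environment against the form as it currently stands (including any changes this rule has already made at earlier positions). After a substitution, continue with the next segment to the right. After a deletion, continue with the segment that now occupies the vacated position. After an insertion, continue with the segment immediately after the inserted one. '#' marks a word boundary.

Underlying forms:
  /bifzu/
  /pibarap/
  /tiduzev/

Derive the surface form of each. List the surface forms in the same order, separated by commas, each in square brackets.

[bifzu], [pivarap], [tizuzef]

/bifzu/:
  A Word-Final Devoicing: no change — [bifzu]
  B Intervocalic Lenition: no change — [bifzu]
/pibarap/:
  A Word-Final Devoicing: no change — [pibarap]
  B Intervocalic Lenition: [pibarap] → [pivarap]
/tiduzev/:
  A Word-Final Devoicing: [tiduzev] → [tiduzef]
  B Intervocalic Lenition: [tiduzef] → [tizuzef]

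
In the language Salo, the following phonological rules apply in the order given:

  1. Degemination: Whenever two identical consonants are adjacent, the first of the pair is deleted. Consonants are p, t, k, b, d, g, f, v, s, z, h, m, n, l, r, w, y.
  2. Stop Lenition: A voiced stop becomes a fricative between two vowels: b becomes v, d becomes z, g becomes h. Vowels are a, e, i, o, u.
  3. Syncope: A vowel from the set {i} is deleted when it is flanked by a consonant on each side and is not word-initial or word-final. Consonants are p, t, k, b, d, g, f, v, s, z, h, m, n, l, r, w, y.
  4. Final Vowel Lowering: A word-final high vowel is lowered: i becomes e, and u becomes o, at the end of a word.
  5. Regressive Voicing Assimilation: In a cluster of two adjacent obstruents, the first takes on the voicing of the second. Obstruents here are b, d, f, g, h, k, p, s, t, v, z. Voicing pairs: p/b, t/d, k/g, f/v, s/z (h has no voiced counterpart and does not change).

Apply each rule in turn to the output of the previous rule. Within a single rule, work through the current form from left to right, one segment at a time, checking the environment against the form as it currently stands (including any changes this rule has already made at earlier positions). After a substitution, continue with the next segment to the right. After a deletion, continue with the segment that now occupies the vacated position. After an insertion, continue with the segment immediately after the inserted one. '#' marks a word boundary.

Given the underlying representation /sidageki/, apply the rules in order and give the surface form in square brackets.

1 Degemination: no change — [sidageki]
2 Stop Lenition: [sidageki] → [sizaheki]
3 Syncope: [sizaheki] → [szaheki]
4 Final Vowel Lowering: [szaheki] → [szaheke]
5 Regressive Voicing Assimilation: [szaheke] → [zzaheke]

[zzaheke]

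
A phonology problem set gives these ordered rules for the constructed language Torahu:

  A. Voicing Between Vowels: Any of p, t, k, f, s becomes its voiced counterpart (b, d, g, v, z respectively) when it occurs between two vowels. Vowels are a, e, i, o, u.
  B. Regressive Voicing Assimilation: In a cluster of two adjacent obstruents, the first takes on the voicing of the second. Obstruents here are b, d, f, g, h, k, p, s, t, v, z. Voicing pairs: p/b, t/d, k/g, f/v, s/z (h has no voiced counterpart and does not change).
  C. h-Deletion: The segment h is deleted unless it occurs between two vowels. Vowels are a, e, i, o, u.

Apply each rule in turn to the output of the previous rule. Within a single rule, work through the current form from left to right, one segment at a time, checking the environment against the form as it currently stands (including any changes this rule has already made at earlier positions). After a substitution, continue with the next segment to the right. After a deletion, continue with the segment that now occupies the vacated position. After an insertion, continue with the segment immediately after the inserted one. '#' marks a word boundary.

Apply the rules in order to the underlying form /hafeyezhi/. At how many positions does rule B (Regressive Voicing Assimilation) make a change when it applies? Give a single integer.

A Voicing Between Vowels: [hafeyezhi] → [haveyezhi]
B Regressive Voicing Assimilation: [haveyezhi] → [haveyeshi]
C h-Deletion: [haveyeshi] → [aveyesi]
Rule B changed 1 position(s).

1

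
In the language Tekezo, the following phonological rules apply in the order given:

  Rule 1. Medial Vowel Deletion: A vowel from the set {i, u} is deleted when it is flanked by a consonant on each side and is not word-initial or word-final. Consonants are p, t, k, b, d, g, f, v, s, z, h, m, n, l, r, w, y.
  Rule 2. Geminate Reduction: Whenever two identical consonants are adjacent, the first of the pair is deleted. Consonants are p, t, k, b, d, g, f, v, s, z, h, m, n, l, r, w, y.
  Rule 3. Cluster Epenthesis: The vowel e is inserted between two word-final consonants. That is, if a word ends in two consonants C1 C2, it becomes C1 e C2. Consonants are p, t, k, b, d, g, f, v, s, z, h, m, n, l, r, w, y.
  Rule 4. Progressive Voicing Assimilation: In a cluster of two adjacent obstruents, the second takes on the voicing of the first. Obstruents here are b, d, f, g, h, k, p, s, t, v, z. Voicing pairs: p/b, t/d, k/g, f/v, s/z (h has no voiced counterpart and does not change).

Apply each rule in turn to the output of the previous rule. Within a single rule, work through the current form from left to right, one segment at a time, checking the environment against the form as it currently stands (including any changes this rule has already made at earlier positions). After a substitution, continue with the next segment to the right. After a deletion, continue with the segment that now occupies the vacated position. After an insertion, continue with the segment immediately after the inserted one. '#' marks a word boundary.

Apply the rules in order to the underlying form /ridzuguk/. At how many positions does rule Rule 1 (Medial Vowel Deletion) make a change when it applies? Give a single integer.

3

Rule 1 Medial Vowel Deletion: [ridzuguk] → [rdzgk]
Rule 2 Geminate Reduction: no change — [rdzgk]
Rule 3 Cluster Epenthesis: [rdzgk] → [rdzgek]
Rule 4 Progressive Voicing Assimilation: no change — [rdzgek]
Rule Rule 1 changed 3 position(s).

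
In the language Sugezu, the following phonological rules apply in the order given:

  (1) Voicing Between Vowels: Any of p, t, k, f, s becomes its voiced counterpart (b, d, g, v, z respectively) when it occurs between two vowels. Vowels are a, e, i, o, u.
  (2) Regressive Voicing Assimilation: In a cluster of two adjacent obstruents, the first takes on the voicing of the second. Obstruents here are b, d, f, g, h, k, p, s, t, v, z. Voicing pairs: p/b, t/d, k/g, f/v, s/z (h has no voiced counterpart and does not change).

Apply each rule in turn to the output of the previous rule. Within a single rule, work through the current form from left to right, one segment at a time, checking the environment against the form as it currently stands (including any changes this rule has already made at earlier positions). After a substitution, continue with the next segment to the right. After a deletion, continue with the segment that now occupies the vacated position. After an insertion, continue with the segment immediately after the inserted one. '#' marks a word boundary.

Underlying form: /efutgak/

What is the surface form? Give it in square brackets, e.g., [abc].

(1) Voicing Between Vowels: [efutgak] → [evutgak]
(2) Regressive Voicing Assimilation: [evutgak] → [evudgak]

[evudgak]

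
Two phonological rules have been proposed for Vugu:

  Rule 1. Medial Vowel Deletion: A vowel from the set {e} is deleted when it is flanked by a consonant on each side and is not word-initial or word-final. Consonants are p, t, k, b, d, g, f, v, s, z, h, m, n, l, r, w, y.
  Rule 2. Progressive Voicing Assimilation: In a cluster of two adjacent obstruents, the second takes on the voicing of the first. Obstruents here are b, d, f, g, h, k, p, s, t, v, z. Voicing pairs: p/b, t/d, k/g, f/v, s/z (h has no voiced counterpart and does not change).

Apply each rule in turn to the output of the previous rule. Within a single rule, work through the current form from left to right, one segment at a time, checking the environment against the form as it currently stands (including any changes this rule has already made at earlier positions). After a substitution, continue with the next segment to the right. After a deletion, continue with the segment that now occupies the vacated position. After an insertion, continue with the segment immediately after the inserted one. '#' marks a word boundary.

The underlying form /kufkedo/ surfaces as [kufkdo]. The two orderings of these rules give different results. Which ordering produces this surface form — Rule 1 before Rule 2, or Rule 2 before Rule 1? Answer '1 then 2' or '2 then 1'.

2 then 1

Order 1 then 2:
  1 Medial Vowel Deletion: [kufkedo] → [kufkdo]
  2 Progressive Voicing Assimilation: [kufkdo] → [kufkto]
  result: [kufkto]
Order 2 then 1:
  2 Progressive Voicing Assimilation: no change — [kufkedo]
  1 Medial Vowel Deletion: [kufkedo] → [kufkdo]
  result: [kufkdo]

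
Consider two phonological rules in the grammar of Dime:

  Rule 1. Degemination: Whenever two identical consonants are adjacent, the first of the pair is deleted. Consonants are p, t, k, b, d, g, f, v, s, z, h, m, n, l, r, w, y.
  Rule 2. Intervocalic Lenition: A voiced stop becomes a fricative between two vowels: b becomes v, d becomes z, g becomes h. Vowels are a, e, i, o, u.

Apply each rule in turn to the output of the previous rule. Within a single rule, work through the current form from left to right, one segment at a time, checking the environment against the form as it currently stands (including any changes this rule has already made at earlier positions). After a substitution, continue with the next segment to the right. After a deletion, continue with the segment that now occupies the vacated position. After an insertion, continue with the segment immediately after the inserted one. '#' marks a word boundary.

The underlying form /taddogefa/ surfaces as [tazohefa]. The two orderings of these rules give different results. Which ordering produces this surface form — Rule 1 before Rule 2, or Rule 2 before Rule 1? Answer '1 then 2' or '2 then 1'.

Order 1 then 2:
  1 Degemination: [taddogefa] → [tadogefa]
  2 Intervocalic Lenition: [tadogefa] → [tazohefa]
  result: [tazohefa]
Order 2 then 1:
  2 Intervocalic Lenition: [taddogefa] → [taddohefa]
  1 Degemination: [taddohefa] → [tadohefa]
  result: [tadohefa]

1 then 2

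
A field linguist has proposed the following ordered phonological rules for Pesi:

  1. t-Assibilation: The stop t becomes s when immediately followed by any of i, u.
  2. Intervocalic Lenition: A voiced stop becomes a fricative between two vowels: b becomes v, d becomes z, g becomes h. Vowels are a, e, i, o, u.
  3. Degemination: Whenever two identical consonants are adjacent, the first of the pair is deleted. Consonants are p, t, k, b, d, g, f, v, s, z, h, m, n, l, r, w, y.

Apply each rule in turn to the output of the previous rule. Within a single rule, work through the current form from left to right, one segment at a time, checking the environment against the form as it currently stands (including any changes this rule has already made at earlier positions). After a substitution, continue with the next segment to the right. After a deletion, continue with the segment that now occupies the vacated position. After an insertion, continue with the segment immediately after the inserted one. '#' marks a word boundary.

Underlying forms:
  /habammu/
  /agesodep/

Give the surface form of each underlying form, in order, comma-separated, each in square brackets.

/habammu/:
  1 t-Assibilation: no change — [habammu]
  2 Intervocalic Lenition: [habammu] → [havammu]
  3 Degemination: [havammu] → [havamu]
/agesodep/:
  1 t-Assibilation: no change — [agesodep]
  2 Intervocalic Lenition: [agesodep] → [ahesozep]
  3 Degemination: no change — [ahesozep]

[havamu], [ahesozep]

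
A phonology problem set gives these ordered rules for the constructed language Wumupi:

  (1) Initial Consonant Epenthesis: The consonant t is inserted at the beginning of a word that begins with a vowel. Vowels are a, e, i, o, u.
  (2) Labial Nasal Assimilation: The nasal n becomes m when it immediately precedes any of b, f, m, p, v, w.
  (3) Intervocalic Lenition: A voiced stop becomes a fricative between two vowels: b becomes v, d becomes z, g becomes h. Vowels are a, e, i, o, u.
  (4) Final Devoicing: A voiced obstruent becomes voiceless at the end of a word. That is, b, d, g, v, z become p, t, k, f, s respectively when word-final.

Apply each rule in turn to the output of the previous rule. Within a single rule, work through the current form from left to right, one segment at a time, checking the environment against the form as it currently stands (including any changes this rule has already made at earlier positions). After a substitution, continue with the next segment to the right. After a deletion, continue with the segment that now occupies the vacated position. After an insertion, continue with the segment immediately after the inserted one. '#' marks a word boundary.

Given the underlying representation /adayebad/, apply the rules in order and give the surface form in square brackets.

[tazayevat]

(1) Initial Consonant Epenthesis: [adayebad] → [tadayebad]
(2) Labial Nasal Assimilation: no change — [tadayebad]
(3) Intervocalic Lenition: [tadayebad] → [tazayevad]
(4) Final Devoicing: [tazayevad] → [tazayevat]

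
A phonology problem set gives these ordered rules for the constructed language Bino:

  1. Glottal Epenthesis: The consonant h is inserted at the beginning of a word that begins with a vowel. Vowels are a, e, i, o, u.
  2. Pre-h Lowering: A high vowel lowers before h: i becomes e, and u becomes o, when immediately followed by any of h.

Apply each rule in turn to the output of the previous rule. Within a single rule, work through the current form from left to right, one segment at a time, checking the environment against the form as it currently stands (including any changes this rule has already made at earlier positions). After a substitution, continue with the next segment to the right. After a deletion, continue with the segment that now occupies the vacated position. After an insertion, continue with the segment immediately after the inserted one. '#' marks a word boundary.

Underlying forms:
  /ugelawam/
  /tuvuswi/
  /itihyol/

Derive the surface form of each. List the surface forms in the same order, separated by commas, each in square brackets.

/ugelawam/:
  1 Glottal Epenthesis: [ugelawam] → [hugelawam]
  2 Pre-h Lowering: no change — [hugelawam]
/tuvuswi/:
  1 Glottal Epenthesis: no change — [tuvuswi]
  2 Pre-h Lowering: no change — [tuvuswi]
/itihyol/:
  1 Glottal Epenthesis: [itihyol] → [hitihyol]
  2 Pre-h Lowering: [hitihyol] → [hitehyol]

[hugelawam], [tuvuswi], [hitehyol]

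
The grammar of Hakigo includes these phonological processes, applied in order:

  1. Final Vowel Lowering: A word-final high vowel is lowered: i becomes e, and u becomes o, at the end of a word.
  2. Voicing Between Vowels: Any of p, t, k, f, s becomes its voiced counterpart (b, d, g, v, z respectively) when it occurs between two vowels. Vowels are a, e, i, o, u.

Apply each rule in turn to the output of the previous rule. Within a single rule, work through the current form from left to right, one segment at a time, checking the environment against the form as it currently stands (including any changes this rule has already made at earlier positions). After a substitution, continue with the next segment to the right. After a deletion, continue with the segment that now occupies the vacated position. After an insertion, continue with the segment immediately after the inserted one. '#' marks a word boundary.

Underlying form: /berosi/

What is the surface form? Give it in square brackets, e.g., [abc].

[beroze]

1 Final Vowel Lowering: [berosi] → [berose]
2 Voicing Between Vowels: [berose] → [beroze]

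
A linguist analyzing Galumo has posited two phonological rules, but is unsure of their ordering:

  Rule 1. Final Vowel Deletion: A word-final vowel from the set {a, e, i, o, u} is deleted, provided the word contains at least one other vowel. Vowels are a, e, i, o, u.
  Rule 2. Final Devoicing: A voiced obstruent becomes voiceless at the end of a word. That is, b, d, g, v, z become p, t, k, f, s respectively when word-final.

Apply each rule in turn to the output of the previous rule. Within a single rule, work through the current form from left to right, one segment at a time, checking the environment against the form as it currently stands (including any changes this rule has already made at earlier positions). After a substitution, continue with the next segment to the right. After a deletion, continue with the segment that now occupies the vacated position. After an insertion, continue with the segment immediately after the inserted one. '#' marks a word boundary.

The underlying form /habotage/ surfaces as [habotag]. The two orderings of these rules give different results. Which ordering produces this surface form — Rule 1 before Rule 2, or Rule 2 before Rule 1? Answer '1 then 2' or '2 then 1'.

Order 1 then 2:
  1 Final Vowel Deletion: [habotage] → [habotag]
  2 Final Devoicing: [habotag] → [habotak]
  result: [habotak]
Order 2 then 1:
  2 Final Devoicing: no change — [habotage]
  1 Final Vowel Deletion: [habotage] → [habotag]
  result: [habotag]

2 then 1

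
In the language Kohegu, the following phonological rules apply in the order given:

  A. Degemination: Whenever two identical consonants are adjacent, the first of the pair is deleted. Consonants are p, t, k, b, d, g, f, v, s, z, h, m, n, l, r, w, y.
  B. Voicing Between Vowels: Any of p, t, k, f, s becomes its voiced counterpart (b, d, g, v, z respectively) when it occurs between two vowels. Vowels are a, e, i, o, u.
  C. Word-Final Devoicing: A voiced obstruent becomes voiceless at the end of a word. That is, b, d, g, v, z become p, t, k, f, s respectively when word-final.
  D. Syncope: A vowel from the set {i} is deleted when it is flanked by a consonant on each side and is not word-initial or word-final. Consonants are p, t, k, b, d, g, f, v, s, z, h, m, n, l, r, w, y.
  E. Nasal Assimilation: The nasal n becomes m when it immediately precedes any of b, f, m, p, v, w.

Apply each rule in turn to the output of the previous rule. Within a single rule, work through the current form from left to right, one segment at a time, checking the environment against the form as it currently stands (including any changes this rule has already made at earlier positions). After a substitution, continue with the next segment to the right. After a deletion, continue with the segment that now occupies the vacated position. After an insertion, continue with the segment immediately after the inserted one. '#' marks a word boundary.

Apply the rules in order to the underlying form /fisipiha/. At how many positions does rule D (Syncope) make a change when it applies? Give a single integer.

A Degemination: no change — [fisipiha]
B Voicing Between Vowels: [fisipiha] → [fizibiha]
C Word-Final Devoicing: no change — [fizibiha]
D Syncope: [fizibiha] → [fzbha]
E Nasal Assimilation: no change — [fzbha]
Rule D changed 3 position(s).

3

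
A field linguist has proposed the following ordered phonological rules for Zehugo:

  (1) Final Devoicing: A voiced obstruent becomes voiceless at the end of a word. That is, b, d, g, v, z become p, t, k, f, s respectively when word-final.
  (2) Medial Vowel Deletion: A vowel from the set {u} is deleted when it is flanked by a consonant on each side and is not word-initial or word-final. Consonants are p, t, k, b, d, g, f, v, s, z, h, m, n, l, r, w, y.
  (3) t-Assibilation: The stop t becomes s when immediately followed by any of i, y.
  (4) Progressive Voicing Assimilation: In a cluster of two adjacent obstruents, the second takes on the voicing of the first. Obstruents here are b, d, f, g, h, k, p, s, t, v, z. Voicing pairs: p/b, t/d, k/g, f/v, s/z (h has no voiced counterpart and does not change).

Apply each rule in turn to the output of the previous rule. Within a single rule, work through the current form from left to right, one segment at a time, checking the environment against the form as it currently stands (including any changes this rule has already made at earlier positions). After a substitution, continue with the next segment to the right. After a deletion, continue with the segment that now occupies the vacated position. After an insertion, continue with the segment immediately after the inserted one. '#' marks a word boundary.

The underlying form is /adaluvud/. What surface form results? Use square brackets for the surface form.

(1) Final Devoicing: [adaluvud] → [adaluvut]
(2) Medial Vowel Deletion: [adaluvut] → [adalvt]
(3) t-Assibilation: no change — [adalvt]
(4) Progressive Voicing Assimilation: [adalvt] → [adalvd]

[adalvd]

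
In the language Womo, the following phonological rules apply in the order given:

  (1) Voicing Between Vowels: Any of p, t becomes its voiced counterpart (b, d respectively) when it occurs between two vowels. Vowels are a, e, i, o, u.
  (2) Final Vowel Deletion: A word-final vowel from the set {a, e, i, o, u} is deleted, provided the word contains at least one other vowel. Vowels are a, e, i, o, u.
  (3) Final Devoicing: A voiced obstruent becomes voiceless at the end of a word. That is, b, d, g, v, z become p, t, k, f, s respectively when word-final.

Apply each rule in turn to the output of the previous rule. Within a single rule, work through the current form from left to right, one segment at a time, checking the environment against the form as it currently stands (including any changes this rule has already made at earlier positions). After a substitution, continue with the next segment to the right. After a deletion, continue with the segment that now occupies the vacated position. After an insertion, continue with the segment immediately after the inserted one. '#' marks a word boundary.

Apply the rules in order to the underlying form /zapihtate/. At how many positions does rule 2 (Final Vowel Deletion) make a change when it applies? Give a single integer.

1

(1) Voicing Between Vowels: [zapihtate] → [zabihtade]
(2) Final Vowel Deletion: [zabihtade] → [zabihtad]
(3) Final Devoicing: [zabihtad] → [zabihtat]
Rule 2 changed 1 position(s).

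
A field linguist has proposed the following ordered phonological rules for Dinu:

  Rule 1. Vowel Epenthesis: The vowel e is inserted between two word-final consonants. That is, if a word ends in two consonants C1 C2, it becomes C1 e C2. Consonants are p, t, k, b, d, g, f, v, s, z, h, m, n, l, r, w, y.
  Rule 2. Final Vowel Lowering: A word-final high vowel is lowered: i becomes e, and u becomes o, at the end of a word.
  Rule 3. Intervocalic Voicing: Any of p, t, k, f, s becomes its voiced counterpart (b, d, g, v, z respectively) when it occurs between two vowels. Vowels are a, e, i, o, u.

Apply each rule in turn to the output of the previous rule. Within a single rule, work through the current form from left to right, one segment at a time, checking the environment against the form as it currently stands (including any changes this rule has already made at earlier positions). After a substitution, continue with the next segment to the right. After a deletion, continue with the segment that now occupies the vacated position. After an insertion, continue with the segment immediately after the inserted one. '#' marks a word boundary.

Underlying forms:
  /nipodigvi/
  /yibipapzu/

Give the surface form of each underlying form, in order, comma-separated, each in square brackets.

[nibodigve], [yibibapzo]

/nipodigvi/:
  Rule 1 Vowel Epenthesis: no change — [nipodigvi]
  Rule 2 Final Vowel Lowering: [nipodigvi] → [nipodigve]
  Rule 3 Intervocalic Voicing: [nipodigve] → [nibodigve]
/yibipapzu/:
  Rule 1 Vowel Epenthesis: no change — [yibipapzu]
  Rule 2 Final Vowel Lowering: [yibipapzu] → [yibipapzo]
  Rule 3 Intervocalic Voicing: [yibipapzo] → [yibibapzo]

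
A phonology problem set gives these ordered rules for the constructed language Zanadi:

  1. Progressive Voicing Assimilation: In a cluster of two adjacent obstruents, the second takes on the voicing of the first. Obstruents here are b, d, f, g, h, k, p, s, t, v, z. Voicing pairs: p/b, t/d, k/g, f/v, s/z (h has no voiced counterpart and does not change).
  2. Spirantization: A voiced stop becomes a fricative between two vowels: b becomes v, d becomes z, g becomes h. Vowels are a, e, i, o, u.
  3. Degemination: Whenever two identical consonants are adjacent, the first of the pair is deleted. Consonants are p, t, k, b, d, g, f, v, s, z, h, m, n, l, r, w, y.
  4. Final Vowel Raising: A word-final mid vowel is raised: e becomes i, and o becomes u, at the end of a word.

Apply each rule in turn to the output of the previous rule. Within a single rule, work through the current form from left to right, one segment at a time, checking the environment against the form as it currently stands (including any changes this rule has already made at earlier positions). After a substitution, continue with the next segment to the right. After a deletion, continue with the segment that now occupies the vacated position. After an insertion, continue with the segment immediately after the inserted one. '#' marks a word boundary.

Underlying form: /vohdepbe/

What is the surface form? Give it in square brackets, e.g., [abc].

[vohtepi]

1 Progressive Voicing Assimilation: [vohdepbe] → [vohteppe]
2 Spirantization: no change — [vohteppe]
3 Degemination: [vohteppe] → [vohtepe]
4 Final Vowel Raising: [vohtepe] → [vohtepi]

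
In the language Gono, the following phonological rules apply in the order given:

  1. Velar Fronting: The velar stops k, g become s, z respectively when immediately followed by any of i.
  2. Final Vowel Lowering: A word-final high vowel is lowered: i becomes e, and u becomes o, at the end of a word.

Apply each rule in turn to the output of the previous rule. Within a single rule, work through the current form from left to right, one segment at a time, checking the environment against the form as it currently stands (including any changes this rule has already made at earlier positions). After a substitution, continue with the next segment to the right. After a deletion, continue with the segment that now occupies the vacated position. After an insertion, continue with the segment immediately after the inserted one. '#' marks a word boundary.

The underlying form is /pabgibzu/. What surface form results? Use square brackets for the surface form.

[pabzibzo]

1 Velar Fronting: [pabgibzu] → [pabzibzu]
2 Final Vowel Lowering: [pabzibzu] → [pabzibzo]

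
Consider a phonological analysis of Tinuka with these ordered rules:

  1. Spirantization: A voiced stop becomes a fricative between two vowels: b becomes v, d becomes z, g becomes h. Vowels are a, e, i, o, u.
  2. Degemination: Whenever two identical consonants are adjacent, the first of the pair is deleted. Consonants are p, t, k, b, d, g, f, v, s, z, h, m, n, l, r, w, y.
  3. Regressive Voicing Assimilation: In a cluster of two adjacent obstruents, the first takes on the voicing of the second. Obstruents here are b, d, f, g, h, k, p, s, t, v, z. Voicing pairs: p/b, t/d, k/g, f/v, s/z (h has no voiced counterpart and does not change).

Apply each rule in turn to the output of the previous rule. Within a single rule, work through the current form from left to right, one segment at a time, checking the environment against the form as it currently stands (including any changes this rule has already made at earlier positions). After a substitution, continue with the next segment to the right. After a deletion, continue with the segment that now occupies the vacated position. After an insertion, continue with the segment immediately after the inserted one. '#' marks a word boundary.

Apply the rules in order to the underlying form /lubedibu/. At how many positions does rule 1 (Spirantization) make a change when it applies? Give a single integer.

3

1 Spirantization: [lubedibu] → [luvezivu]
2 Degemination: no change — [luvezivu]
3 Regressive Voicing Assimilation: no change — [luvezivu]
Rule 1 changed 3 position(s).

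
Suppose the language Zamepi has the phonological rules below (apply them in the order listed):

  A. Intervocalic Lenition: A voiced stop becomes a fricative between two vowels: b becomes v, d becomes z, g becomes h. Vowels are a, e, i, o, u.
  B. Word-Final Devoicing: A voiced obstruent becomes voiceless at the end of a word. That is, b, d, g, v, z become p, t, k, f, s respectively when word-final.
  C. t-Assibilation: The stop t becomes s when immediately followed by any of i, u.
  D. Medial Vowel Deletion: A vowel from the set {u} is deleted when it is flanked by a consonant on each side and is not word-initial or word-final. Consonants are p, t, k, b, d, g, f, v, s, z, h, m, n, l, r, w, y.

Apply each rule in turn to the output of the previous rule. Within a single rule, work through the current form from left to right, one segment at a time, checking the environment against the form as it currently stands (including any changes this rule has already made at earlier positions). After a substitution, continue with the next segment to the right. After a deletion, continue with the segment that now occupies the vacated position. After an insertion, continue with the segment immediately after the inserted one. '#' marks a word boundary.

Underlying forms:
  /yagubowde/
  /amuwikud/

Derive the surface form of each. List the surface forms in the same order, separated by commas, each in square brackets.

/yagubowde/:
  A Intervocalic Lenition: [yagubowde] → [yahuvowde]
  B Word-Final Devoicing: no change — [yahuvowde]
  C t-Assibilation: no change — [yahuvowde]
  D Medial Vowel Deletion: [yahuvowde] → [yahvowde]
/amuwikud/:
  A Intervocalic Lenition: no change — [amuwikud]
  B Word-Final Devoicing: [amuwikud] → [amuwikut]
  C t-Assibilation: no change — [amuwikut]
  D Medial Vowel Deletion: [amuwikut] → [amwikt]

[yahvowde], [amwikt]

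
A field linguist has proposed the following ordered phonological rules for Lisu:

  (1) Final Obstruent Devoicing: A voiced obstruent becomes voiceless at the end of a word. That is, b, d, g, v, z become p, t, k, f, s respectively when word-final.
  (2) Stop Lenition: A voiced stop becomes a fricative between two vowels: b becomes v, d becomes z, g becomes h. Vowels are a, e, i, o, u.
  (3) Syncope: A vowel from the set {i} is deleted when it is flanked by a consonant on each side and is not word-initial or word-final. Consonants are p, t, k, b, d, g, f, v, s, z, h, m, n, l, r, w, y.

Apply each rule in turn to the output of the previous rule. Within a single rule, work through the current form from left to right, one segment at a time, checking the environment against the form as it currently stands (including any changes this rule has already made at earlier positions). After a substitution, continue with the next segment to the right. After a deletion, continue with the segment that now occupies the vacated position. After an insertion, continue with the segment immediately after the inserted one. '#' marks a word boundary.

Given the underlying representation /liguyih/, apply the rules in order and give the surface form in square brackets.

[lhuyh]

(1) Final Obstruent Devoicing: no change — [liguyih]
(2) Stop Lenition: [liguyih] → [lihuyih]
(3) Syncope: [lihuyih] → [lhuyh]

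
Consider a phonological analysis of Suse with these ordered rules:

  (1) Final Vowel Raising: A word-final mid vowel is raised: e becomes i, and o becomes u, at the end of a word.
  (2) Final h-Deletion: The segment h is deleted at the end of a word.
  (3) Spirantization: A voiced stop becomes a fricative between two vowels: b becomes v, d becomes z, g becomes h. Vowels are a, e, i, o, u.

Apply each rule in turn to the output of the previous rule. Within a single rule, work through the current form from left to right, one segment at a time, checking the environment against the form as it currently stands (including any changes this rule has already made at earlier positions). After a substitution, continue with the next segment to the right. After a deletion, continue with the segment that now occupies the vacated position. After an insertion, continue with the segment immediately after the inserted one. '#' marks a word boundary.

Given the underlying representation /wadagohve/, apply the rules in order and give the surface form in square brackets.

[wazahohvi]

(1) Final Vowel Raising: [wadagohve] → [wadagohvi]
(2) Final h-Deletion: no change — [wadagohvi]
(3) Spirantization: [wadagohvi] → [wazahohvi]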